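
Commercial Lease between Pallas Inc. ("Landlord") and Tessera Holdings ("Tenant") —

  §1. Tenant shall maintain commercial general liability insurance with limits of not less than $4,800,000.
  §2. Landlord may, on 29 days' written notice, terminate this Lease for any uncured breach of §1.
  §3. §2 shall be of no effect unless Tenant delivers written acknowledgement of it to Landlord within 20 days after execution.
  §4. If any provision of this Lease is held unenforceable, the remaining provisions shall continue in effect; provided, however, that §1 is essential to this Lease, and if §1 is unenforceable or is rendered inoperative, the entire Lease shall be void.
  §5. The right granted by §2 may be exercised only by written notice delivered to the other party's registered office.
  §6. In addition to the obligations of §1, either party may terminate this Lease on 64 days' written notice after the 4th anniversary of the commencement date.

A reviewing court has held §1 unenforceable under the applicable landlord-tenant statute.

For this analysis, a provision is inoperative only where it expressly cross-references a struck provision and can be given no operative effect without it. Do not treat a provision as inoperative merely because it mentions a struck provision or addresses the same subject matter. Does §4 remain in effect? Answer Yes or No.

No

§1 is struck. §2 merely fixes the termination right for breach of §1; with §1 gone it has nothing to operate on and falls away. §3 has no operative effect of its own apart from §2 and is therefore inoperative. §5 merely fixes the notice requirement for §2; with §2 gone it has nothing to operate on and falls away. §4 makes §1 an essential term, and §1 is the provision held invalid; under §4, the entire Lease is therefore void. No provision of the Lease survives. §4 is among the inoperative provisions, so the answer is no.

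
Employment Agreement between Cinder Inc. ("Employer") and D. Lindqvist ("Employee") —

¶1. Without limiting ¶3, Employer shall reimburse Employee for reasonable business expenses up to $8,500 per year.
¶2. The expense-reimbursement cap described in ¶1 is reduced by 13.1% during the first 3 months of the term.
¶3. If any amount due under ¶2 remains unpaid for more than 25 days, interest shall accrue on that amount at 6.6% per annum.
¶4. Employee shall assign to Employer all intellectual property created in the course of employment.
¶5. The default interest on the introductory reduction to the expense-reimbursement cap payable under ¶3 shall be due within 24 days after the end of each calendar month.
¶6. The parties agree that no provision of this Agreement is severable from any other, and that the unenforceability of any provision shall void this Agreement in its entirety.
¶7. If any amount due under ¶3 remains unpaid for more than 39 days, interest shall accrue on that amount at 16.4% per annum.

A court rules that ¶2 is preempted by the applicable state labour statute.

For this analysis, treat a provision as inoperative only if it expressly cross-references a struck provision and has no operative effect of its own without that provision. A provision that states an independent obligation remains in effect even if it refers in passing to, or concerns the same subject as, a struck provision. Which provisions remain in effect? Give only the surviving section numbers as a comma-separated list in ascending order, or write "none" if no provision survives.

none

¶2 is struck. ¶3 operates only by reference to ¶2, so it falls with ¶2. ¶5 has no operative effect of its own apart from ¶3 and is therefore inoperative. ¶7 operates only by reference to ¶3, so it falls with ¶3. ¶6 provides that the Agreement is not severable, so the invalidity of any one provision voids the entire Agreement. No provision of the Agreement survives.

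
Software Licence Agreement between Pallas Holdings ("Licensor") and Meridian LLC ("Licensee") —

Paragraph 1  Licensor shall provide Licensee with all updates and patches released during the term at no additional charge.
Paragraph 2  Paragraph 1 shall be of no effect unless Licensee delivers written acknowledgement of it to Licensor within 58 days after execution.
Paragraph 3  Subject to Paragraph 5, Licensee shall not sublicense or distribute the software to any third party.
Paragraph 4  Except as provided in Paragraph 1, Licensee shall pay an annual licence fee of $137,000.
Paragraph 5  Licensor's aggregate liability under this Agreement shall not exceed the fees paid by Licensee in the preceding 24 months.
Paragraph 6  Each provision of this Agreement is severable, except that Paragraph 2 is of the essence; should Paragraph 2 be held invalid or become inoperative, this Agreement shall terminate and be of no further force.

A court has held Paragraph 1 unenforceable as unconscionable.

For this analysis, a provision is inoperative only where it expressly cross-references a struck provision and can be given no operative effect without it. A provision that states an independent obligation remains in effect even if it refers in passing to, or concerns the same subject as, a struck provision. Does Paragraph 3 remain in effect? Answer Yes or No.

No

Paragraph 1 is struck. Paragraph 2 operates only by reference to Paragraph 1, so it falls with Paragraph 1. Paragraph 6 makes Paragraph 2 an essential term, and Paragraph 2 has been rendered inoperative by the cascade; under Paragraph 6, the entire Agreement is therefore void. No provision of the Agreement survives. Paragraph 3 is among the inoperative provisions, so the answer is no.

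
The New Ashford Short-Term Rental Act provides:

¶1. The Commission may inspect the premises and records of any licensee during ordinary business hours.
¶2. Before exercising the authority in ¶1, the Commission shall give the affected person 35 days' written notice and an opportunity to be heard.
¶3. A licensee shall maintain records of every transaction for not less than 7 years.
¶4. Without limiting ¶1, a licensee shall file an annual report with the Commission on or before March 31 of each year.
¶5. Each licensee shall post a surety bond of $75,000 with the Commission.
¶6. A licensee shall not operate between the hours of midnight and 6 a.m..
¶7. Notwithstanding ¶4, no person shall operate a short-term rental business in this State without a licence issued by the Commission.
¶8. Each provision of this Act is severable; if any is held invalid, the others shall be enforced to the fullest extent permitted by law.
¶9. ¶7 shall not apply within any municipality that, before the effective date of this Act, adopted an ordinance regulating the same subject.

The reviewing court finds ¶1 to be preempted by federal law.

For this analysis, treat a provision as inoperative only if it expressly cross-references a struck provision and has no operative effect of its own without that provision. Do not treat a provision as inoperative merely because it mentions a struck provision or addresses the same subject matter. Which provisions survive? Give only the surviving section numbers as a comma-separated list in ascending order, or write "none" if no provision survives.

¶1 is struck. ¶2 has no operative effect of its own apart from ¶1 and is therefore inoperative. Although ¶4 refers to ¶1, its operative terms do not depend on ¶1, so it remains in effect. ¶8 is a severability clause and preserves every provision that can still be given independent effect. That leaves ¶3, ¶4, ¶5, ¶6, ¶7, ¶8, and ¶9 in effect.

3, 4, 5, 6, 7, 8, 9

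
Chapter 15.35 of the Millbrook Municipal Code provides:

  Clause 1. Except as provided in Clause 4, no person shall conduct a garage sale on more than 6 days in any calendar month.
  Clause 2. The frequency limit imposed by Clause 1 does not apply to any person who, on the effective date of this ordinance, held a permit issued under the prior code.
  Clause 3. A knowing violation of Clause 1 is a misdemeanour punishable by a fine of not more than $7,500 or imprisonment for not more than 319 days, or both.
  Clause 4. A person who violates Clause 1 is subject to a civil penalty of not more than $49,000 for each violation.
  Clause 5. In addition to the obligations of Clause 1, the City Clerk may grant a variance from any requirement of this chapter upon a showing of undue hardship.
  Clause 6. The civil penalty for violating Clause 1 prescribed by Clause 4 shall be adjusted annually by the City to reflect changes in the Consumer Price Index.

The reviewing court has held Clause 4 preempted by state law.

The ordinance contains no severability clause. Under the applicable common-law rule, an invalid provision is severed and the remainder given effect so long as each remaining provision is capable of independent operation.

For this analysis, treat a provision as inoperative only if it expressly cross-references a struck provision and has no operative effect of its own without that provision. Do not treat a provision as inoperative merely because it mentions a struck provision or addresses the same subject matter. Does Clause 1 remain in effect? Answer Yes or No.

Clause 4 is struck. Clause 6 operates only by reference to Clause 4, so it falls with Clause 4. Clause 1 mentions Clause 4 but its own obligation stands independently of Clause 4, so Clause 1 is not affected. Under the stated default rule, only provisions that cannot operate independently fall away; the rest are enforced. Clause 1, Clause 2, Clause 3, and Clause 5 remain in effect. Clause 1 is among the surviving provisions, so the answer is yes.

Yes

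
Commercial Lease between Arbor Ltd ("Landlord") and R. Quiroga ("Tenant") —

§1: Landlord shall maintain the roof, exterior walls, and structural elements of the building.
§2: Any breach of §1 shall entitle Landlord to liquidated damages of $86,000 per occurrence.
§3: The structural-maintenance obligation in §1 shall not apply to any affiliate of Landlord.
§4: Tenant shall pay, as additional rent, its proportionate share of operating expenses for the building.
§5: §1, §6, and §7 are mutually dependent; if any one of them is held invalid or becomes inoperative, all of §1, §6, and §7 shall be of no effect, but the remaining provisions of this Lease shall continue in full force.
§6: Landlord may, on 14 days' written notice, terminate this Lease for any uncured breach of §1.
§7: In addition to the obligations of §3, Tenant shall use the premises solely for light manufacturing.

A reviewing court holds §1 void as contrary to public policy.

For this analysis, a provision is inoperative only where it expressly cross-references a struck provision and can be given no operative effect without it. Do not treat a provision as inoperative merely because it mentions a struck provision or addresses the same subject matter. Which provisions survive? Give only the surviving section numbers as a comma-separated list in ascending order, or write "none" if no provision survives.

§1 is struck. §2 has no operative effect of its own apart from §1 and is therefore inoperative. §3 has no operative effect of its own apart from §1 and is therefore inoperative. §6 has no operative effect of its own apart from §1 and is therefore inoperative. §5 declares §1, §6, and §7 mutually dependent; since one of them has fallen, all of them are of no effect. That brings down §7 as well. The remainder continues in force under §5. §4 and §5 remain in effect.

4, 5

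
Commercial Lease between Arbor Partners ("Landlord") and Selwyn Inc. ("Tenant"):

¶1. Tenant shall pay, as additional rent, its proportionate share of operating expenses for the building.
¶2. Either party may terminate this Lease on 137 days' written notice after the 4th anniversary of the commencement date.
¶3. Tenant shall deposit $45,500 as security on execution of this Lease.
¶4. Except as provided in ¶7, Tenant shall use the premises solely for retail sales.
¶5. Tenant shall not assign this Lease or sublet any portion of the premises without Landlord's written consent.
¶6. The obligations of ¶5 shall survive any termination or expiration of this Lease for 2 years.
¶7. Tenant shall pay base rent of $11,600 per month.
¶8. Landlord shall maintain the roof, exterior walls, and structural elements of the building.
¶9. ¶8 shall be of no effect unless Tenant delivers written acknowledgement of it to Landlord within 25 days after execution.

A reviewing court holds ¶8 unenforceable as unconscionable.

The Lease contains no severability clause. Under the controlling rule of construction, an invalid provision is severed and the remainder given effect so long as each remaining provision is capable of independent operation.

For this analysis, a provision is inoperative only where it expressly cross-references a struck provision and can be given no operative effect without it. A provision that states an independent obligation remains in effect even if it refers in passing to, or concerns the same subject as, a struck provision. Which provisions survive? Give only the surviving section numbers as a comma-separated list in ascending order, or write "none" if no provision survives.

¶8 is struck. ¶9 operates only by reference to ¶8, so it falls with ¶8. Under the stated default rule, only provisions that cannot operate independently fall away; the rest are enforced. ¶1, ¶2, ¶3, ¶4, ¶5, ¶6, and ¶7 remain in effect.

1, 2, 3, 4, 5, 6, 7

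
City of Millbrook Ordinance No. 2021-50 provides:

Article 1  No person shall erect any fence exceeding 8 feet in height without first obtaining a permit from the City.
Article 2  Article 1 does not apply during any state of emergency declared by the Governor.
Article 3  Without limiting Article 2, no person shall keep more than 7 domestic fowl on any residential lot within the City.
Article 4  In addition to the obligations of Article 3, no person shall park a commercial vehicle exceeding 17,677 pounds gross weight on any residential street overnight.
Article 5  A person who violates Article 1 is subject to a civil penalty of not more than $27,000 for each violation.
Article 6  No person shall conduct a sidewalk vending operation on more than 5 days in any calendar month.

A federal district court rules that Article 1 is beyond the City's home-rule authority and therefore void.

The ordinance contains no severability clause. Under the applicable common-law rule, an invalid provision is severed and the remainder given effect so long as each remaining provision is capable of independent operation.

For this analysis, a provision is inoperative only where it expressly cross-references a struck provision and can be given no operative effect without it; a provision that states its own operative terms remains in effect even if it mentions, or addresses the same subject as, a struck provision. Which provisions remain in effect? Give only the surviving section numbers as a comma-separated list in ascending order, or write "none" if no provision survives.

3, 4, 6

Article 1 is struck. The only function of Article 2 is the emergency suspension of Article 1, so it cannot stand once Article 1 is removed. Article 5 merely fixes the civil penalty for violating Article 1; with Article 1 gone it has nothing to operate on and falls away. Although Article 3 refers to Article 2, its operative terms do not depend on Article 2, so it remains in effect. Under the stated default rule, only provisions that cannot operate independently fall away; the rest are enforced. That leaves Article 3, Article 4, and Article 6 in effect.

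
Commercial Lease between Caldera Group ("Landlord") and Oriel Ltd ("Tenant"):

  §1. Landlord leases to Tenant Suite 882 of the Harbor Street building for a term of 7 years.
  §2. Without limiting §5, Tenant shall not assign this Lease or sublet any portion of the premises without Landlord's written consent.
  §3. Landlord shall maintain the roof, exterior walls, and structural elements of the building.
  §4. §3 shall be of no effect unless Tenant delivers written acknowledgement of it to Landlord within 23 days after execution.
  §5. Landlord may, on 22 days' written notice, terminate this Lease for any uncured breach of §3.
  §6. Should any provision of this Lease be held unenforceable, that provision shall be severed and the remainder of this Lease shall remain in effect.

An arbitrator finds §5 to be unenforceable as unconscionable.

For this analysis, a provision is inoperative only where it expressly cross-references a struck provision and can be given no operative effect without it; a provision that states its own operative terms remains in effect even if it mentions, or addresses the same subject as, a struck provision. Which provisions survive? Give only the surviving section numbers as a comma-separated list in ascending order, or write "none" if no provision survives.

1, 2, 3, 4, 6

§5 is struck. Although §2 refers to §5, its operative terms do not depend on §5, so it remains in effect. No other provision's operative terms depend on §5. §6 is a severability clause and preserves every provision that can still be given independent effect. The provisions still in force are §1, §2, §3, §4, and §6.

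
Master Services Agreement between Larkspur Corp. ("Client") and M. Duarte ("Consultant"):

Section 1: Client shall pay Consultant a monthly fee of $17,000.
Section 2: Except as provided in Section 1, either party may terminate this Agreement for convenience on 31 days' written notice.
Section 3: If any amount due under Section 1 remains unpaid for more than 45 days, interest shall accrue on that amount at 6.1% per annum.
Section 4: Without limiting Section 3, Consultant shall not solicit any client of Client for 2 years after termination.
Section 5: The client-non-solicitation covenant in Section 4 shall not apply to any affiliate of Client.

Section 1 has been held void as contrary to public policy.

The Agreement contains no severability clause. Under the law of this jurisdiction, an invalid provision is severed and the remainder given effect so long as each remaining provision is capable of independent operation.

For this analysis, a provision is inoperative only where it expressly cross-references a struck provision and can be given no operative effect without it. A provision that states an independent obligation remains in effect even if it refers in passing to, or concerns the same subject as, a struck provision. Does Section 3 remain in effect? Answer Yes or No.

Section 1 is struck. Section 3 has no operative effect of its own apart from Section 1 and is therefore inoperative. Although Section 2 refers to Section 1, its operative terms do not depend on Section 1, so it remains in effect. Although Section 4 refers to Section 3, its operative terms do not depend on Section 3, so it remains in effect. Under the stated default rule, only provisions that cannot operate independently fall away; the rest are enforced. Section 2, Section 4, and Section 5 remain in effect. Section 3 is among the inoperative provisions, so the answer is no.

No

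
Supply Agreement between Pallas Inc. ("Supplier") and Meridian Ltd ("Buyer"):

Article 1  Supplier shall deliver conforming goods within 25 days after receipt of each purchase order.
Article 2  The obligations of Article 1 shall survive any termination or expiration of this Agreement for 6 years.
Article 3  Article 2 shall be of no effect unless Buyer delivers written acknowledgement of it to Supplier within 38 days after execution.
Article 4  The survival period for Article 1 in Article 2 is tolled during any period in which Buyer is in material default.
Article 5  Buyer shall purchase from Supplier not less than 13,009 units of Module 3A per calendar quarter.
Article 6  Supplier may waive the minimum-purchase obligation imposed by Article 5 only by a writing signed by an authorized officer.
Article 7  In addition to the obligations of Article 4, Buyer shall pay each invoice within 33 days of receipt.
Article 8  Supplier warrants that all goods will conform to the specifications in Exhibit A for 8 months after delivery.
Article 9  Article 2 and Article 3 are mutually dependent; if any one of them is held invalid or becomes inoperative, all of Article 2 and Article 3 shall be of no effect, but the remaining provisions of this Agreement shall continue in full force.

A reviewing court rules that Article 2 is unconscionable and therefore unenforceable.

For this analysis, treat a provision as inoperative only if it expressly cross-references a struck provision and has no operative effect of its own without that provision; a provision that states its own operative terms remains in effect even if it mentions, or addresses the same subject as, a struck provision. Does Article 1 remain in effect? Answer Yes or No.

Yes

Article 2 is struck. Article 3 operates only by reference to Article 2, so it falls with Article 2. The whole of Article 4 is the tolling of the survival period for Article 1, defined by reference to Article 2, so Article 4 cannot stand once Article 2 is removed. Although Article 7 refers to Article 4, its operative terms do not depend on Article 4, so it remains in effect. Article 9 declares Article 2 and Article 3 mutually dependent; since one of them has fallen, all of them are of no effect. The remainder continues in force under Article 9. Article 1, Article 5, Article 6, Article 7, Article 8, and Article 9 remain in effect. Article 1 is among the surviving provisions, so the answer is yes.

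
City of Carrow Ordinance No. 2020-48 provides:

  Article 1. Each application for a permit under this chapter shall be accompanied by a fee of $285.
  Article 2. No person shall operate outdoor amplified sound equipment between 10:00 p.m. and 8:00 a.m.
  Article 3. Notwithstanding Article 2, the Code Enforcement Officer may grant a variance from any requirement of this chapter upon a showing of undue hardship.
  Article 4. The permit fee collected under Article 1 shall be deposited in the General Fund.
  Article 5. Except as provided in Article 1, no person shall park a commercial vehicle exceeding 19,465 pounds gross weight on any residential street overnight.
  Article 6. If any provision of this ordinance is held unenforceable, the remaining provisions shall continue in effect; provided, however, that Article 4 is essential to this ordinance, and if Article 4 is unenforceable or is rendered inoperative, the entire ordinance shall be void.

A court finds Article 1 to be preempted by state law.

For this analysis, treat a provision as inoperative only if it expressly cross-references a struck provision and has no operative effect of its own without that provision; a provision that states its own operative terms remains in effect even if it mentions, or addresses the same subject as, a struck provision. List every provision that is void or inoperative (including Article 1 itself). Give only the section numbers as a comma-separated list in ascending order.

Article 1 is struck. Article 4 has no operative effect of its own apart from Article 1 and is therefore inoperative. Article 6 makes Article 4 an essential term, and Article 4 has been rendered inoperative by the cascade; under Article 6, the entire ordinance is therefore void. No provision of the ordinance survives.

1, 2, 3, 4, 5, 6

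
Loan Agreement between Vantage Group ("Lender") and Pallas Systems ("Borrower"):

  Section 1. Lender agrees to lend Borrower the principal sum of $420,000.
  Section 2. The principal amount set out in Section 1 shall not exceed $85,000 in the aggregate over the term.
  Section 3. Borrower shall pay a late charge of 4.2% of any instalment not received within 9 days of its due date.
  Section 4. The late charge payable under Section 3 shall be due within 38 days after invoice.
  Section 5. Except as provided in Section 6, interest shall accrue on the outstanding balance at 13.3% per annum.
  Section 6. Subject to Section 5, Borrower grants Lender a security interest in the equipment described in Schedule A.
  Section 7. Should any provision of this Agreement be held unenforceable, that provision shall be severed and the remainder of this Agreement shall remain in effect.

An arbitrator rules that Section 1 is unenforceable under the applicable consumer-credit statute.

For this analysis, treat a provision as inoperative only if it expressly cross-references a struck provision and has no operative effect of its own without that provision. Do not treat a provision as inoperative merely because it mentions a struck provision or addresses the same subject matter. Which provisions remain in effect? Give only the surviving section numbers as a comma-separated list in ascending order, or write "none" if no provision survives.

3, 4, 5, 6, 7

Section 1 is struck. The whole of Section 2 is the aggregate cap on the principal amount, defined by reference to Section 1, so Section 2 cannot stand once Section 1 is removed. Section 7 is a severability clause and preserves every provision that can still be given independent effect. Section 3, Section 4, Section 5, Section 6, and Section 7 remain in effect.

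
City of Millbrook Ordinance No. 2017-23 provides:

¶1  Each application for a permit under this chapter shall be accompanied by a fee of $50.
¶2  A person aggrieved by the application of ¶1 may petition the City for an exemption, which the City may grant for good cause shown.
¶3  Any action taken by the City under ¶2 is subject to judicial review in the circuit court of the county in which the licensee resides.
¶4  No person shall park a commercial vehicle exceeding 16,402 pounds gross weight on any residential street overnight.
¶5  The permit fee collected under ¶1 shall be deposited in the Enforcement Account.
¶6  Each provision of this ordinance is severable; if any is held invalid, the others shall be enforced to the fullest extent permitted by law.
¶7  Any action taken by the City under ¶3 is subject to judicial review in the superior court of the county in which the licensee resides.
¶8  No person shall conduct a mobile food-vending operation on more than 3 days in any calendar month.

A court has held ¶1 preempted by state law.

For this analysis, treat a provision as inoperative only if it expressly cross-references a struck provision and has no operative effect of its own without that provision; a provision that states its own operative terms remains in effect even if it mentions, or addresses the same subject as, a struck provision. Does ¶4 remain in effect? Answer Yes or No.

Yes

¶1 is struck. ¶2 merely fixes the exemption procedure for ¶1; with ¶1 gone it has nothing to operate on and falls away. ¶5 has no operative effect of its own apart from ¶1 and is therefore inoperative. ¶3 operates only by reference to ¶2, so it falls with ¶2. ¶7 has no operative effect of its own apart from ¶3 and is therefore inoperative. Under the severability clause in ¶6, the remaining provisions continue in force. That leaves ¶4, ¶6, and ¶8 in effect. ¶4 is among the surviving provisions, so the answer is yes.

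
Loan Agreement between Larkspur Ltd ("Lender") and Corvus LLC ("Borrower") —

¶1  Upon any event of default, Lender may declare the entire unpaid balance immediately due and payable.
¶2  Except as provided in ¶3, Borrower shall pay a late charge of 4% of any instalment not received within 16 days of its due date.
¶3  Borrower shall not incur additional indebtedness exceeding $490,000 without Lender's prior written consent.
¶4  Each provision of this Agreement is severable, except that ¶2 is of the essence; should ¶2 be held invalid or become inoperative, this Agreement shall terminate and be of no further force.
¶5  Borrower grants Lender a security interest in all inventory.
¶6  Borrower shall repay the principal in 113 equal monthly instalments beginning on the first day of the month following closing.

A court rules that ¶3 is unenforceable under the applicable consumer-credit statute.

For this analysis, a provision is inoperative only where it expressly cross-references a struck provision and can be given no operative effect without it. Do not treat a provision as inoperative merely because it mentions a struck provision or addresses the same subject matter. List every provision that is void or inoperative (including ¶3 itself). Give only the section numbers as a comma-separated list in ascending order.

¶3 is struck. ¶2 mentions ¶3 but its own obligation stands independently of ¶3, so ¶2 is not affected. Nothing else in the Agreement is defined by reference to ¶3. ¶4 makes ¶2 an essential term, but ¶2 is unaffected, so the severability proviso in ¶4 preserves the remaining provisions. ¶1, ¶2, ¶4, ¶5, and ¶6 remain in effect.

3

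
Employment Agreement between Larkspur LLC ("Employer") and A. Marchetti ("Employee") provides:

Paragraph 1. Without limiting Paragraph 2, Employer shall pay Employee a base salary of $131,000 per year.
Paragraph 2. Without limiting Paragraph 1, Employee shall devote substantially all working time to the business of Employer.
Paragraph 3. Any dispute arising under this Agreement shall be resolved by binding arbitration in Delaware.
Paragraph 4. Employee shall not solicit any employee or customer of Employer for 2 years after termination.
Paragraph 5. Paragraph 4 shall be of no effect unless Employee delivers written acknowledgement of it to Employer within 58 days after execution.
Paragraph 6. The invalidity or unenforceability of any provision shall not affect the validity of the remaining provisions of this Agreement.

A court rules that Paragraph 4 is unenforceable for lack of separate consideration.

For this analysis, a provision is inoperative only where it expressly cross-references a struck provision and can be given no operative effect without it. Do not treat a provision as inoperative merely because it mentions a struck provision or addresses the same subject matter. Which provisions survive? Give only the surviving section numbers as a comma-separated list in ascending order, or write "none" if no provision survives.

1, 2, 3, 6

Paragraph 4 is struck. Paragraph 5 merely fixes the acknowledgement condition for Paragraph 4; with Paragraph 4 gone it has nothing to operate on and falls away. Paragraph 6 is a severability clause and preserves every provision that can still be given independent effect. That leaves Paragraph 1, Paragraph 2, Paragraph 3, and Paragraph 6 in effect.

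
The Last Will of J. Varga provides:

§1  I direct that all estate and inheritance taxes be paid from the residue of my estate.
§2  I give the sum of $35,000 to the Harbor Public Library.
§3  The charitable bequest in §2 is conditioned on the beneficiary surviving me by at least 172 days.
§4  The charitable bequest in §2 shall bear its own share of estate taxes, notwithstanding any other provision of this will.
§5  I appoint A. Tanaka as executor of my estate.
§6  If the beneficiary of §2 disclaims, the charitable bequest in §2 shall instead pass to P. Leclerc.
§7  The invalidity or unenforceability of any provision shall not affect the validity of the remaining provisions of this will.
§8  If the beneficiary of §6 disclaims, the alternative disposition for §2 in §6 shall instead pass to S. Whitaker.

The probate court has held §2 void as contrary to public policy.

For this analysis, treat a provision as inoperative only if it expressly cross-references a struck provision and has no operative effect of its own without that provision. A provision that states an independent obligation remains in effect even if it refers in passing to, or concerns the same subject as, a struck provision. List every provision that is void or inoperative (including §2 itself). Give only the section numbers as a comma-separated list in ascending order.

2, 3, 4, 6, 8

§2 is struck. The only function of §3 is the survivorship condition on §2, so it cannot stand once §2 is removed. §4 operates only by reference to §2, so it falls with §2. §6 operates only by reference to §2, so it falls with §2. The only function of §8 is the alternative disposition for §6, so it cannot stand once §6 is removed. Under the severability clause in §7, the remaining provisions continue in force. That leaves §1, §5, and §7 in effect.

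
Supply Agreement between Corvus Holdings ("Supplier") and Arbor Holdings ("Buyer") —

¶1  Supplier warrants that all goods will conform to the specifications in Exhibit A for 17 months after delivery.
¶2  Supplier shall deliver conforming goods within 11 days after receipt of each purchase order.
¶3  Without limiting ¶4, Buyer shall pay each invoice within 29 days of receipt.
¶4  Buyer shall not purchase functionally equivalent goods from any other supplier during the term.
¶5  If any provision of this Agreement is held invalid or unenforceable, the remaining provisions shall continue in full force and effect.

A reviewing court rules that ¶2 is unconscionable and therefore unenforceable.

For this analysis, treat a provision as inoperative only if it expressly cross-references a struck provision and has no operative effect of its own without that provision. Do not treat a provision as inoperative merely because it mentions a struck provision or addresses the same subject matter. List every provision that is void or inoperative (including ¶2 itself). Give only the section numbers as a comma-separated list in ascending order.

¶2 is struck. Nothing else in the Agreement is defined by reference to ¶2. Under the severability clause in ¶5, the remaining provisions continue in force. That leaves ¶1, ¶3, ¶4, and ¶5 in effect.

2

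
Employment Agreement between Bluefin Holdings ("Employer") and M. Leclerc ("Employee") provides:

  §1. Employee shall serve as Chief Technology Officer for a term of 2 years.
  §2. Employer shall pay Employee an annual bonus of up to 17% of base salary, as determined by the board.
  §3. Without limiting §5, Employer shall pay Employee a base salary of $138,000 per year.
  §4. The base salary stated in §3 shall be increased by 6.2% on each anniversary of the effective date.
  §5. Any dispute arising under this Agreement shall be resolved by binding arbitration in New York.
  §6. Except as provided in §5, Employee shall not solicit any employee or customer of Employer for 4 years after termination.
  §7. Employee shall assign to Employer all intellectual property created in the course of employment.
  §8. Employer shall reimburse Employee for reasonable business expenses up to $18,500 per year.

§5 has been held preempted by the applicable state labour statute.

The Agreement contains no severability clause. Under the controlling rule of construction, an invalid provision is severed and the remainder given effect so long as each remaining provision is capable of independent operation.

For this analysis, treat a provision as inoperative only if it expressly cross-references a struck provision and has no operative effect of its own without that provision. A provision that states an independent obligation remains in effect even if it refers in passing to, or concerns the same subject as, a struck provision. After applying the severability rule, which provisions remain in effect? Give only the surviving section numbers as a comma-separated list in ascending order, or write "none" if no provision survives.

1, 2, 3, 4, 6, 7, 8

§5 is struck. Although §6 refers to §5, its operative terms do not depend on §5, so it remains in effect. §3 mentions §5 but its own obligation stands independently of §5, so §3 is not affected. No other provision's operative terms depend on §5. Under the stated default rule, only provisions that cannot operate independently fall away; the rest are enforced. The provisions still in force are §1, §2, §3, §4, §6, §7, and §8.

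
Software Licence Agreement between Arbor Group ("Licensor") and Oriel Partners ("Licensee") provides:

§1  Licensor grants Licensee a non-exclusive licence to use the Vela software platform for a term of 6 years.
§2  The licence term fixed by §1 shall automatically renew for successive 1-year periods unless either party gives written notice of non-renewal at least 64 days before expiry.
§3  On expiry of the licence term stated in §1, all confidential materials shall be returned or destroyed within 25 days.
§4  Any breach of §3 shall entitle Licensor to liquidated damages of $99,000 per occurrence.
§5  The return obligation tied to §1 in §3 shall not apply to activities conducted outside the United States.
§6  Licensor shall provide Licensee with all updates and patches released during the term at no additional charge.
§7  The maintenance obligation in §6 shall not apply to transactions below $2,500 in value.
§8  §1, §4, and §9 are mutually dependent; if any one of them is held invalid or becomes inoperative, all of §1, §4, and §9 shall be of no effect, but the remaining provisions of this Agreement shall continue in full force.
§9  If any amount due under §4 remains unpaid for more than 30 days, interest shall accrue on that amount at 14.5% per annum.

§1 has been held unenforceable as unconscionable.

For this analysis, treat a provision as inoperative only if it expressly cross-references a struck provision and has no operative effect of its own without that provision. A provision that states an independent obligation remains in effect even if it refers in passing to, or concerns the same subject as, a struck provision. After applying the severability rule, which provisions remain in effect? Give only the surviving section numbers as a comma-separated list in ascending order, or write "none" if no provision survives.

6, 7, 8

§1 is struck. The whole of §2 is the renewal of the licence term, defined by reference to §1, so §2 cannot stand once §1 is removed. §3 operates only by reference to §1, so it falls with §1. The whole of §4 is the liquidated-damages amount, defined by reference to §3, so §4 cannot stand once §3 is removed. §5 has no operative effect of its own apart from §3 and is therefore inoperative. The whole of §9 is the default interest on the liquidated-damages amount, defined by reference to §4, so §9 cannot stand once §4 is removed. §8 declares §1, §4, and §9 mutually dependent; since one of them has fallen, all of them are of no effect. The remainder continues in force under §8. That leaves §6, §7, and §8 in effect.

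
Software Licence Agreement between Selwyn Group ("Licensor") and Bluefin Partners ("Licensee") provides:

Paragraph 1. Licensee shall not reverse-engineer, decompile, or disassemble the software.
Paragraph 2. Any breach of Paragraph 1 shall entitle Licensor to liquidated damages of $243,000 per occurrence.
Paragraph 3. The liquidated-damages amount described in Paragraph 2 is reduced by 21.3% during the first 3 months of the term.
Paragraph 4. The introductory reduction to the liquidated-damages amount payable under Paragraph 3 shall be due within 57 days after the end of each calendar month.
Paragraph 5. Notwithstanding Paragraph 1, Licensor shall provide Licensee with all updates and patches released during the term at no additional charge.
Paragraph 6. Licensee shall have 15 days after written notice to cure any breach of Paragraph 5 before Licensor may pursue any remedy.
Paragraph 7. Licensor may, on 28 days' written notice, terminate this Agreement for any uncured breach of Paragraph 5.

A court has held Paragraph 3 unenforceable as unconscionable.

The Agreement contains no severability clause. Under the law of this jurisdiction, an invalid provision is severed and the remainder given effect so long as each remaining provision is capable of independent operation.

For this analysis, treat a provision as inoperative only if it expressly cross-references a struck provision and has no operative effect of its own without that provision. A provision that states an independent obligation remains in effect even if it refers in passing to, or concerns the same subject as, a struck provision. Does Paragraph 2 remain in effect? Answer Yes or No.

Yes

Paragraph 3 is struck. Paragraph 4 has no operative effect of its own apart from Paragraph 3 and is therefore inoperative. With no severability clause, the stated default rule severs what cannot stand and enforces each remaining provision that can operate on its own. That leaves Paragraph 1, Paragraph 2, Paragraph 5, Paragraph 6, and Paragraph 7 in effect. Paragraph 2 is among the surviving provisions, so the answer is yes.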